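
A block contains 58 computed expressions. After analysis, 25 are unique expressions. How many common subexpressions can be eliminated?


CSE count = total expressions - unique expressions
= 58 - 25 = 33

33


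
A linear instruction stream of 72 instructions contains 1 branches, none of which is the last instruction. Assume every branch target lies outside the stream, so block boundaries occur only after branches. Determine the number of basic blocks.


With no in-sequence branch targets, the leaders are the first instruction plus the instruction after each branch.
Number of basic blocks = branches + 1
= 1 + 1 = 2

2


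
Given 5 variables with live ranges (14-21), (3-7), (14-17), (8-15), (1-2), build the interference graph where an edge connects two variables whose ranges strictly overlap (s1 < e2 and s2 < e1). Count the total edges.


Check all pairs for overlapping intervals.
Two intervals (s1,e1) and (s2,e2) overlap if s1 < e2 and s2 < e1.
v0 (14-21) vs v1..v4: overlaps v2, v3 -> 2
v1 (3-7) vs v2..v4: overlaps none -> 0
v2 (14-17) vs v3..v4: overlaps v3 -> 1
v3 (8-15) vs v4: overlaps none -> 0
Total overlapping pairs = 2 + 0 + 1 + 0 = 3

3


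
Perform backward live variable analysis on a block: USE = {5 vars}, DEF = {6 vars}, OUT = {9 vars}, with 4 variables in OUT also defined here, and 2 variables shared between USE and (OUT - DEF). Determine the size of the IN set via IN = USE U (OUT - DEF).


OUT - DEF: 9 - 4 = 5
|IN| = |USE| + |OUT - DEF| - |USE ∩ (OUT - DEF)| = 5 + 5 - 2 = 8

8


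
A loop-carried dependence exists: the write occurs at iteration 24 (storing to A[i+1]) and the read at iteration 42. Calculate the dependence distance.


Distance = read iteration - write iteration
= 42 - 24 = 18

18


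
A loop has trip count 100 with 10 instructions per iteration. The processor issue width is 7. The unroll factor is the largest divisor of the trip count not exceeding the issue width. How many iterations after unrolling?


Largest divisor of 100 <= 7 is 5
New iterations = 100 / 5 = 20

20


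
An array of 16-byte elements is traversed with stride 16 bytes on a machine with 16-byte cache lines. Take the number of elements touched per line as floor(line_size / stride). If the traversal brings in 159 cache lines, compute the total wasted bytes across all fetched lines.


Elements per line = floor(16 / 16) = 1
Bytes used per line = 1 * 16 = 16
Wasted per line = 16 - 16 = 0
Total wasted = 0 * 159 = 0

0


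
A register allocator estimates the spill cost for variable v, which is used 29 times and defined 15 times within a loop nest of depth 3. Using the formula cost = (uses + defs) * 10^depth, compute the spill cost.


uses + defs = 29 + 15 = 44
10^3 = 1000
Spill cost = 44 * 1000 = 44000

44000


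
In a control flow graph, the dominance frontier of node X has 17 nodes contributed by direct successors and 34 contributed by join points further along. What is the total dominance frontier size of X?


DF(X) = direct successor contributions + join point contributions
= 17 + 34 = 51

51


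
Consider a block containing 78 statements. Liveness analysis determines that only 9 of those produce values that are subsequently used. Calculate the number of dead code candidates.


Dead code = total statements - live definitions
= 78 - 9 = 69

69


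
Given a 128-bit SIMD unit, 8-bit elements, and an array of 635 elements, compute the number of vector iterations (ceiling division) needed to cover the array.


Width = 128 / 8 = 16 elements per vector op
Iterations = ceil(635 / 16) = 40

40


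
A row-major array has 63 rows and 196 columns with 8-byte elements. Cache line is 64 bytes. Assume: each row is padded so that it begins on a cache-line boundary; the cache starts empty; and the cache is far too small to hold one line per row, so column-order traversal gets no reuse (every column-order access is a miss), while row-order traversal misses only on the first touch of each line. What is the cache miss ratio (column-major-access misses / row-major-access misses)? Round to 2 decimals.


Each row occupies 196 * 8 = 1568 bytes and starts on a line boundary, so it spans ceil(1568 / 64) = 25 cache lines.
Row-major traversal misses (one per line touched): 63 * ceil(196 * 8 / 64) = 1575
Column-major traversal misses (no reuse, every access misses): 63 * 196 = 12348
Ratio = 12348 / 1575 = 7.84

7.84


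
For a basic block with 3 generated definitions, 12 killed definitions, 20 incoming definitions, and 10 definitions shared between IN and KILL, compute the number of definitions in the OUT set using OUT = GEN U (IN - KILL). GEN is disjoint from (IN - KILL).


IN - KILL: 20 - 10 = 10 surviving definitions
OUT = GEN + surviving = 3 + 10 = 13

13


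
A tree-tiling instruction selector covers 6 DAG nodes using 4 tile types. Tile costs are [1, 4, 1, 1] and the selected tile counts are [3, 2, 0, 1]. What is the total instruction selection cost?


Total cost = sum(count_i * cost_i)
= 3*1 + 2*4 + 0*1 + 1*1
= 12

12


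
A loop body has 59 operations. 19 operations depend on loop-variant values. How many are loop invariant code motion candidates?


Invariant candidates = total - loop-dependent
= 59 - 19 = 40

40


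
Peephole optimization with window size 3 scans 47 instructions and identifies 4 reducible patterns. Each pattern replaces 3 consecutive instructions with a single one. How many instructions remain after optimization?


Each match removes 2 instructions.
Total removed = 4 * 2 = 8
Remaining = 47 - 8 = 39

39


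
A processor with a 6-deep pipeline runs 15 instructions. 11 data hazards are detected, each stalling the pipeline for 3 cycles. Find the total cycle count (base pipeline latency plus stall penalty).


Base cycles = 6 + 15 - 1 = 20
Total stalls = 11 * 3 = 33
Total = 20 + 33 = 53

53


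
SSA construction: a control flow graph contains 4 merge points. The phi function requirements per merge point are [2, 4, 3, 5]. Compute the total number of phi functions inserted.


Total phi functions = sum of phi functions at each join node
= 2 + 4 + 3 + 5 = 14

14


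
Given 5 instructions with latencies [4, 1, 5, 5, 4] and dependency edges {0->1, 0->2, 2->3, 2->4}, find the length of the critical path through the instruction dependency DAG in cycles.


Compute longest path through dependency graph: dist(Ik) = max over predecessors of dist + latency(Ik).
dist(I0) = latency 4 = 4
dist(I1) = dist(I0) + 1 = 4 + 1 = 5
dist(I2) = dist(I0) + 5 = 4 + 5 = 9
dist(I3) = dist(I2) + 5 = 9 + 5 = 14
dist(I4) = dist(I2) + 4 = 9 + 4 = 13
Critical path = max dist = 14

14


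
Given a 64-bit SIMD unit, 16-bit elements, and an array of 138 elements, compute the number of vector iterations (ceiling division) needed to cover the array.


Width = 64 / 16 = 4 elements per vector op
Iterations = ceil(138 / 4) = 35

35


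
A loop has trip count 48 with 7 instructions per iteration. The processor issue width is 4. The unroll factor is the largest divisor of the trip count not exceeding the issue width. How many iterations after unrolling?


Largest divisor of 48 <= 4 is 4
New iterations = 48 / 4 = 12

12


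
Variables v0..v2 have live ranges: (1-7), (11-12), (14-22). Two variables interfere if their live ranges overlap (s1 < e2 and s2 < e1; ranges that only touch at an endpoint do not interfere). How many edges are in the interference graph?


Check all pairs for overlapping intervals.
Two intervals (s1,e1) and (s2,e2) overlap if s1 < e2 and s2 < e1.
v0 (1-7) vs v1..v2: overlaps none -> 0
v1 (11-12) vs v2: overlaps none -> 0
Total overlapping pairs = 0 + 0 = 0

0


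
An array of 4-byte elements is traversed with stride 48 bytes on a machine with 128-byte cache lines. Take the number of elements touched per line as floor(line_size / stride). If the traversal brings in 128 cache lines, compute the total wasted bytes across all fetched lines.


Elements per line = floor(128 / 48) = 2
Bytes used per line = 2 * 4 = 8
Wasted per line = 128 - 8 = 120
Total wasted = 120 * 128 = 15360

15360


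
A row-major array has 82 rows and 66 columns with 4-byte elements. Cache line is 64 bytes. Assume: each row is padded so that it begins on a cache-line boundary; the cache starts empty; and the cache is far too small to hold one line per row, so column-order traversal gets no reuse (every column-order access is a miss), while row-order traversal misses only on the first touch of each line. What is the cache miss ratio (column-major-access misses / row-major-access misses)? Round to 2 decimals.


Each row occupies 66 * 4 = 264 bytes and starts on a line boundary, so it spans ceil(264 / 64) = 5 cache lines.
Row-major traversal misses (one per line touched): 82 * ceil(66 * 4 / 64) = 410
Column-major traversal misses (no reuse, every access misses): 82 * 66 = 5412
Ratio = 5412 / 410 = 13.2

13.2


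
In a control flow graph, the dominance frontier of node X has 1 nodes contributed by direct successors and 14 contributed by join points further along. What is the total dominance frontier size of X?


DF(X) = direct successor contributions + join point contributions
= 1 + 14 = 15

15


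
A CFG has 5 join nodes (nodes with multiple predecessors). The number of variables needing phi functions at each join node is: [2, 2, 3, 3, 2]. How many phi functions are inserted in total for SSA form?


Total phi functions = sum of phi functions at each join node
= 2 + 2 + 3 + 3 + 2 = 12

12


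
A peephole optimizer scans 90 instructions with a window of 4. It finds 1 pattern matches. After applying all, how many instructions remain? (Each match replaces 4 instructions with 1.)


Each match removes 3 instructions.
Total removed = 1 * 3 = 3
Remaining = 90 - 3 = 87

87


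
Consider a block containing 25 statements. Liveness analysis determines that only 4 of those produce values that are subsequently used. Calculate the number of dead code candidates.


Dead code = total statements - live definitions
= 25 - 4 = 21

21


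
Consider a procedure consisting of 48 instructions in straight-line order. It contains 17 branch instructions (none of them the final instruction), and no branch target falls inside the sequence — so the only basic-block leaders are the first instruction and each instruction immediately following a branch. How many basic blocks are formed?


With no in-sequence branch targets, the leaders are the first instruction plus the instruction after each branch.
Number of basic blocks = branches + 1
= 17 + 1 = 18

18


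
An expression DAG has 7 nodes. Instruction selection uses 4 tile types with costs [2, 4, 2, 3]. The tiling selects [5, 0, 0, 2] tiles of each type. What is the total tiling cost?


Total cost = sum(count_i * cost_i)
= 5*2 + 0*4 + 0*2 + 2*3
= 16

16


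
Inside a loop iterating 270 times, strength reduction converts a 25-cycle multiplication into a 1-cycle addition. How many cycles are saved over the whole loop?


Per-iteration saving = 25 - 1 = 24
Total saved = 270 * 24 = 6480

6480


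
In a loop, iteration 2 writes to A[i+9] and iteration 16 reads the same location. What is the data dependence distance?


Distance = read iteration - write iteration
= 16 - 2 = 14

14


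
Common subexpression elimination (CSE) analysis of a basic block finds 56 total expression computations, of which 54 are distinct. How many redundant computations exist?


CSE count = total expressions - unique expressions
= 56 - 54 = 2

2


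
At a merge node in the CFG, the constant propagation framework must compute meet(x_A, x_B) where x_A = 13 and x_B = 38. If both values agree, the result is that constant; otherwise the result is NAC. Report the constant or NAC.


Meet operation: if both paths give the same constant, result is that constant; if they differ, result is NAC (not-a-constant).
Path A: 13, Path B: 38 -> differ
Result: not-a-constant -> NAC

NAC


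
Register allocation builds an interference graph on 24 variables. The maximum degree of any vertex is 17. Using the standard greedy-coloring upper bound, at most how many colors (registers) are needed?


Greedy coloring never needs more than (max_degree + 1) colors: when coloring a vertex, at most max_degree neighbors are already colored.
Upper bound = 17 + 1 = 18

18


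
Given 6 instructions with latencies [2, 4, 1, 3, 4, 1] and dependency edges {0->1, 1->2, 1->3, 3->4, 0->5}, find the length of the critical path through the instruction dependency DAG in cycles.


Compute longest path through dependency graph: dist(Ik) = max over predecessors of dist + latency(Ik).
dist(I0) = latency 2 = 2
dist(I1) = dist(I0) + 4 = 2 + 4 = 6
dist(I2) = dist(I1) + 1 = 6 + 1 = 7
dist(I3) = dist(I1) + 3 = 6 + 3 = 9
dist(I4) = dist(I3) + 4 = 9 + 4 = 13
dist(I5) = dist(I0) + 1 = 2 + 1 = 3
Critical path = max dist = 13

13


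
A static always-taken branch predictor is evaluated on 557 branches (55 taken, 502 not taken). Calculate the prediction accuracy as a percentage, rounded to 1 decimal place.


Predictor: always-taken
Correct predictions = 55
Accuracy = 55 / 557 * 100 = 9.9%

9.9


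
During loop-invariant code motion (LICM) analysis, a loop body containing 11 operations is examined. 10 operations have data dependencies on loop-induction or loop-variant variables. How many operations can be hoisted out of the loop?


Invariant candidates = total - loop-dependent
= 11 - 10 = 1

1


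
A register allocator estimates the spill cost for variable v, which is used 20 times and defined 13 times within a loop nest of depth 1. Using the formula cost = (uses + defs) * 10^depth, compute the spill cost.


uses + defs = 20 + 13 = 33
10^1 = 10
Spill cost = 33 * 10 = 330

330


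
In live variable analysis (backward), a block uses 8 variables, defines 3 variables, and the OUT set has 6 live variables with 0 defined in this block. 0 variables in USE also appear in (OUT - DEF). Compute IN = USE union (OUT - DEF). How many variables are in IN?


OUT - DEF: 6 - 0 = 6
|IN| = |USE| + |OUT - DEF| - |USE ∩ (OUT - DEF)| = 8 + 6 - 0 = 14

14


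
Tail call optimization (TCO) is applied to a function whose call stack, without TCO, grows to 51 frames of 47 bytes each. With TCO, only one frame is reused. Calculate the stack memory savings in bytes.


Without TCO: 51 * 47 = 2397 bytes
With TCO: reuse 1 frame = 47 bytes
Savings = 2397 - 47 = 2350

2350


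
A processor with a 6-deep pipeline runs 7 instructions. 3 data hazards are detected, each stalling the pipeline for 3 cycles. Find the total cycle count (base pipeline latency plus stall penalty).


Base cycles = 6 + 7 - 1 = 12
Total stalls = 3 * 3 = 9
Total = 12 + 9 = 21

21


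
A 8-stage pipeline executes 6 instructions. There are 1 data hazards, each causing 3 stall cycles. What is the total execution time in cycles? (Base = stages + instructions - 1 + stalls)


Base cycles = 8 + 6 - 1 = 13
Total stalls = 1 * 3 = 3
Total = 13 + 3 = 16

16


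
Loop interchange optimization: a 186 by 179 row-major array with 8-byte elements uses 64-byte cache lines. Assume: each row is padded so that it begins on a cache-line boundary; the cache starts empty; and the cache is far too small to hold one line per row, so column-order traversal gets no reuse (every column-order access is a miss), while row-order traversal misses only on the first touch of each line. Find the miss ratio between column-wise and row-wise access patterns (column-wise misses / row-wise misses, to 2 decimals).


Each row occupies 179 * 8 = 1432 bytes and starts on a line boundary, so it spans ceil(1432 / 64) = 23 cache lines.
Row-major traversal misses (one per line touched): 186 * ceil(179 * 8 / 64) = 4278
Column-major traversal misses (no reuse, every access misses): 186 * 179 = 33294
Ratio = 33294 / 4278 = 7.78

7.78


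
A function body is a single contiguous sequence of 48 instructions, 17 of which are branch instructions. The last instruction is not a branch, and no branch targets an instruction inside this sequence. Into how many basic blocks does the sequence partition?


With no in-sequence branch targets, the leaders are the first instruction plus the instruction after each branch.
Number of basic blocks = branches + 1
= 17 + 1 = 18

18


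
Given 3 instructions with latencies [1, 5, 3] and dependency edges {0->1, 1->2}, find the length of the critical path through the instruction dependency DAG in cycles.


Compute longest path through dependency graph: dist(Ik) = max over predecessors of dist + latency(Ik).
dist(I0) = latency 1 = 1
dist(I1) = dist(I0) + 5 = 1 + 5 = 6
dist(I2) = dist(I1) + 3 = 6 + 3 = 9
Critical path = max dist = 9

9


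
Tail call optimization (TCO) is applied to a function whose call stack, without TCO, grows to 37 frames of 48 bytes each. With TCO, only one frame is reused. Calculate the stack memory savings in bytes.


Without TCO: 37 * 48 = 1776 bytes
With TCO: reuse 1 frame = 48 bytes
Savings = 1776 - 48 = 1728

1728


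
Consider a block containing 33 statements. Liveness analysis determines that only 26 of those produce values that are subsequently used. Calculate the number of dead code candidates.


Dead code = total statements - live definitions
= 33 - 26 = 7

7


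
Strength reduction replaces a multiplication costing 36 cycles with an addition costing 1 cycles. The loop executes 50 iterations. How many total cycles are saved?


Per-iteration saving = 36 - 1 = 35
Total saved = 50 * 35 = 1750

1750


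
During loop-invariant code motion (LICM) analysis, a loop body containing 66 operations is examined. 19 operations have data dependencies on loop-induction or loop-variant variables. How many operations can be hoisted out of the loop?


Invariant candidates = total - loop-dependent
= 66 - 19 = 47

47


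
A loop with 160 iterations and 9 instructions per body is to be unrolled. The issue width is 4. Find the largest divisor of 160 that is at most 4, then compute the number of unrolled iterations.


Largest divisor of 160 <= 4 is 4
New iterations = 160 / 4 = 40

40


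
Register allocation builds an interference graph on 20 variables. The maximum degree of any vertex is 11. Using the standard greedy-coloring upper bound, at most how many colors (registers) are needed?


Greedy coloring never needs more than (max_degree + 1) colors: when coloring a vertex, at most max_degree neighbors are already colored.
Upper bound = 11 + 1 = 12

12


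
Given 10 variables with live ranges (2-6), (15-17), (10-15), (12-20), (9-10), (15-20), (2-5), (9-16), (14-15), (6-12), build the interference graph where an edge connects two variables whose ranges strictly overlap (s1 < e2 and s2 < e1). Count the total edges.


Check all pairs for overlapping intervals.
Two intervals (s1,e1) and (s2,e2) overlap if s1 < e2 and s2 < e1.
v0 (2-6) vs v1..v9: overlaps v6 -> 1
v1 (15-17) vs v2..v9: overlaps v3, v5, v7 -> 3
v2 (10-15) vs v3..v9: overlaps v3, v7, v8, v9 -> 4
v3 (12-20) vs v4..v9: overlaps v5, v7, v8 -> 3
v4 (9-10) vs v5..v9: overlaps v7, v9 -> 2
v5 (15-20) vs v6..v9: overlaps v7 -> 1
v6 (2-5) vs v7..v9: overlaps none -> 0
v7 (9-16) vs v8..v9: overlaps v8, v9 -> 2
v8 (14-15) vs v9: overlaps none -> 0
Total overlapping pairs = 1 + 3 + 4 + 3 + 2 + 1 + 0 + 2 + 0 = 16

16


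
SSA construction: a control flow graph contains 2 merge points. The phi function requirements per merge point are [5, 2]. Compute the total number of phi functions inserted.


Total phi functions = sum of phi functions at each join node
= 5 + 2 = 7

7


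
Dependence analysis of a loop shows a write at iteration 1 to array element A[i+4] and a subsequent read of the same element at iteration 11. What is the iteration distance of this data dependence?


Distance = read iteration - write iteration
= 11 - 1 = 10

10


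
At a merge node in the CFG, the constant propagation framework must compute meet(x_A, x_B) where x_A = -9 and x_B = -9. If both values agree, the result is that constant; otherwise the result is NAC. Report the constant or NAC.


Meet operation: if both paths give the same constant, result is that constant; if they differ, result is NAC (not-a-constant).
Path A: -9, Path B: -9 -> equal
Result: constant -> -9

-9


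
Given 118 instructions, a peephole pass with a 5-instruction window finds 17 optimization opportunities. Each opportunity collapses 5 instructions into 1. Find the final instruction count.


Each match removes 4 instructions.
Total removed = 17 * 4 = 68
Remaining = 118 - 68 = 50

50


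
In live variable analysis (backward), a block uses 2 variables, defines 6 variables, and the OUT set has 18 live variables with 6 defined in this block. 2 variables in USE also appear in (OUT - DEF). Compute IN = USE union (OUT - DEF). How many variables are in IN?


OUT - DEF: 18 - 6 = 12
|IN| = |USE| + |OUT - DEF| - |USE ∩ (OUT - DEF)| = 2 + 12 - 2 = 12

12


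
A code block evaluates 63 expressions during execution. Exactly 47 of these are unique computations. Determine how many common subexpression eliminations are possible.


CSE count = total expressions - unique expressions
= 63 - 47 = 16

16


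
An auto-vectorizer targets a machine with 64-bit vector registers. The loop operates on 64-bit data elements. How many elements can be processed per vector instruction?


Width = SIMD bits / data type bits
= 64 / 64 = 1

1


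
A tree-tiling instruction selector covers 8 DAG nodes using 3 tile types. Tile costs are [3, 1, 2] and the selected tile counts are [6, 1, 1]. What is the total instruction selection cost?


Total cost = sum(count_i * cost_i)
= 6*3 + 1*1 + 1*2
= 21

21


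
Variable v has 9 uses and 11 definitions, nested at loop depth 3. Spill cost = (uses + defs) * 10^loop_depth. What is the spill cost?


uses + defs = 9 + 11 = 20
10^3 = 1000
Spill cost = 20 * 1000 = 20000

20000


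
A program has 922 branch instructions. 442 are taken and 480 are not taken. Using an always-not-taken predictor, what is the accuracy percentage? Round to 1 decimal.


Predictor: always-not-taken
Correct predictions = 480
Accuracy = 480 / 922 * 100 = 52.1%

52.1


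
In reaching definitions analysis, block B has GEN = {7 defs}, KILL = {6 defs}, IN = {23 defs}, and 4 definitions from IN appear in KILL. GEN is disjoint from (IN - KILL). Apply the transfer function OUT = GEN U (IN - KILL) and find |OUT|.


IN - KILL: 23 - 4 = 19 surviving definitions
OUT = GEN + surviving = 7 + 19 = 26

26


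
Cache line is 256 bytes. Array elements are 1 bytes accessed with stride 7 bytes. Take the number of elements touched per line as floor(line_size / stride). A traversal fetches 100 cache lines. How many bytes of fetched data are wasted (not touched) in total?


Elements per line = floor(256 / 7) = 36
Bytes used per line = 36 * 1 = 36
Wasted per line = 256 - 36 = 220
Total wasted = 220 * 100 = 22000

22000


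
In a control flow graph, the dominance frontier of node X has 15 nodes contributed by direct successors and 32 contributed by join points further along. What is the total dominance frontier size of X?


DF(X) = direct successor contributions + join point contributions
= 15 + 32 = 47

47


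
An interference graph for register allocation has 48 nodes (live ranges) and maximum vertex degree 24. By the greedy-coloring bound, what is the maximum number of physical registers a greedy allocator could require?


Greedy coloring never needs more than (max_degree + 1) colors: when coloring a vertex, at most max_degree neighbors are already colored.
Upper bound = 24 + 1 = 25

25


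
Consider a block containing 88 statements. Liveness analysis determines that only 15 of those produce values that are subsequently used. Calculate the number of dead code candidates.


Dead code = total statements - live definitions
= 88 - 15 = 73

73


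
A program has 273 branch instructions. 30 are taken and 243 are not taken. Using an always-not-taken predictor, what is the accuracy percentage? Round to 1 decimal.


Predictor: always-not-taken
Correct predictions = 243
Accuracy = 243 / 273 * 100 = 89.0%

89.0


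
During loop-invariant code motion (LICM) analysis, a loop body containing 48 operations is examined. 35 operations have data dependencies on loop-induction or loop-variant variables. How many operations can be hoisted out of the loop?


Invariant candidates = total - loop-dependent
= 48 - 35 = 13

13


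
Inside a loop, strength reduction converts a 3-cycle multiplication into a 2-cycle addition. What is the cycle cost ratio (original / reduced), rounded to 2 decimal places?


Ratio = mult_cost / add_cost = 3 / 2 = 1.5

1.5


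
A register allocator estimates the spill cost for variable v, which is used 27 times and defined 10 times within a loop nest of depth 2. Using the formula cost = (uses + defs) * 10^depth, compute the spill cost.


uses + defs = 27 + 10 = 37
10^2 = 100
Spill cost = 37 * 100 = 3700

3700


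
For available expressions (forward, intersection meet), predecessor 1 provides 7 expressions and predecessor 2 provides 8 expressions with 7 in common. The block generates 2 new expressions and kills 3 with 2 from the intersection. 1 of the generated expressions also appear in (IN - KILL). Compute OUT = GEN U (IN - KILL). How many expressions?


IN = intersection of predecessors = 7
IN - KILL = 7 - 2 = 5
|OUT| = |GEN| + |IN - KILL| - |GEN ∩ (IN - KILL)| = 2 + 5 - 1 = 6

6


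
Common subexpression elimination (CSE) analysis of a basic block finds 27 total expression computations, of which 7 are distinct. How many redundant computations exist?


CSE count = total expressions - unique expressions
= 27 - 7 = 20

20


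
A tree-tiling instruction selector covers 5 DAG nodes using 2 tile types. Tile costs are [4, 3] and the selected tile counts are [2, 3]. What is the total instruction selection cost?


Total cost = sum(count_i * cost_i)
= 2*4 + 3*3
= 17

17


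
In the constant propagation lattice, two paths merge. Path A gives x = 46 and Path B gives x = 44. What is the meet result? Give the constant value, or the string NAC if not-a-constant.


Meet operation: if both paths give the same constant, result is that constant; if they differ, result is NAC (not-a-constant).
Path A: 46, Path B: 44 -> differ
Result: not-a-constant -> NAC

NAC


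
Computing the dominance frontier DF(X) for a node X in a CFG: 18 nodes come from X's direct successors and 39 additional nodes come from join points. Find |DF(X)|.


DF(X) = direct successor contributions + join point contributions
= 18 + 39 = 57

57


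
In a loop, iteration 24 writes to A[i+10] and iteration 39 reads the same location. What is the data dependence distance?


Distance = read iteration - write iteration
= 39 - 24 = 15

15


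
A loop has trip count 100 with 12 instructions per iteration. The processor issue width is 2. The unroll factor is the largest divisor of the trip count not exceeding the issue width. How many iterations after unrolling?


Largest divisor of 100 <= 2 is 2
New iterations = 100 / 2 = 50

50


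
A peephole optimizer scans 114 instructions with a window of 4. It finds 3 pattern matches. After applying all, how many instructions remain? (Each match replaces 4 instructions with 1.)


Each match removes 3 instructions.
Total removed = 3 * 3 = 9
Remaining = 114 - 9 = 105

105


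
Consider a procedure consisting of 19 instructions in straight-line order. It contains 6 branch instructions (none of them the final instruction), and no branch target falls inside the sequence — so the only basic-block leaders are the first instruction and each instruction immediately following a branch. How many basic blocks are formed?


With no in-sequence branch targets, the leaders are the first instruction plus the instruction after each branch.
Number of basic blocks = branches + 1
= 6 + 1 = 7

7


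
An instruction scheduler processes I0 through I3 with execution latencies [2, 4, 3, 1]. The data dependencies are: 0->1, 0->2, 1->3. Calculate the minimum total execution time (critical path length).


Compute longest path through dependency graph: dist(Ik) = max over predecessors of dist + latency(Ik).
dist(I0) = latency 2 = 2
dist(I1) = dist(I0) + 4 = 2 + 4 = 6
dist(I2) = dist(I0) + 3 = 2 + 3 = 5
dist(I3) = dist(I1) + 1 = 6 + 1 = 7
Critical path = max dist = 7

7


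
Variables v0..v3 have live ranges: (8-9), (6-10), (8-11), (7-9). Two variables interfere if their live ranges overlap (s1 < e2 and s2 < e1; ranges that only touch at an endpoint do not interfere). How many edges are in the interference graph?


Check all pairs for overlapping intervals.
Two intervals (s1,e1) and (s2,e2) overlap if s1 < e2 and s2 < e1.
v0 (8-9) vs v1..v3: overlaps v1, v2, v3 -> 3
v1 (6-10) vs v2..v3: overlaps v2, v3 -> 2
v2 (8-11) vs v3: overlaps v3 -> 1
Total overlapping pairs = 3 + 2 + 1 = 6

6


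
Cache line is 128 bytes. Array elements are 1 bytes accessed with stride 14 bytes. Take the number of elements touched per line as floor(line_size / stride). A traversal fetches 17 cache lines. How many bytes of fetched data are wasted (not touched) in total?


Elements per line = floor(128 / 14) = 9
Bytes used per line = 9 * 1 = 9
Wasted per line = 128 - 9 = 119
Total wasted = 119 * 17 = 2023

2023


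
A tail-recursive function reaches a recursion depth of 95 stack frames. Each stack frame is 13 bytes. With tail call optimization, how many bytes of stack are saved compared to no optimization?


Without TCO: 95 * 13 = 1235 bytes
With TCO: reuse 1 frame = 13 bytes
Savings = 1235 - 13 = 1222

1222


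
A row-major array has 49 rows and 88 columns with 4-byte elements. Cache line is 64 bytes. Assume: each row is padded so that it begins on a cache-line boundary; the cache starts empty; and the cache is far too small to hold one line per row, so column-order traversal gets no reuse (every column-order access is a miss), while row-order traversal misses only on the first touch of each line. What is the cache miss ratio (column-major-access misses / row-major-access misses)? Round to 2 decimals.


Each row occupies 88 * 4 = 352 bytes and starts on a line boundary, so it spans ceil(352 / 64) = 6 cache lines.
Row-major traversal misses (one per line touched): 49 * ceil(88 * 4 / 64) = 294
Column-major traversal misses (no reuse, every access misses): 49 * 88 = 4312
Ratio = 4312 / 294 = 14.67

14.67


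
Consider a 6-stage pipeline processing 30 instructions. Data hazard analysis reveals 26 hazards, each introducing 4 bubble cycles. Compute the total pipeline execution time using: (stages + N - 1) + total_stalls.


Base cycles = 6 + 30 - 1 = 35
Total stalls = 26 * 4 = 104
Total = 35 + 104 = 139

139


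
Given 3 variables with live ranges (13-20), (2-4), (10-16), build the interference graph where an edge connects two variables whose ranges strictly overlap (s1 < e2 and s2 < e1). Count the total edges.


Check all pairs for overlapping intervals.
Two intervals (s1,e1) and (s2,e2) overlap if s1 < e2 and s2 < e1.
v0 (13-20) vs v1..v2: overlaps v2 -> 1
v1 (2-4) vs v2: overlaps none -> 0
Total overlapping pairs = 1 + 0 = 1

1


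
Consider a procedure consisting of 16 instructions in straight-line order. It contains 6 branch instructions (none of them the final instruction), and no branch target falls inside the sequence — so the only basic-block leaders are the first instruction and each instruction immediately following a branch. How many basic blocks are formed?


With no in-sequence branch targets, the leaders are the first instruction plus the instruction after each branch.
Number of basic blocks = branches + 1
= 6 + 1 = 7

7


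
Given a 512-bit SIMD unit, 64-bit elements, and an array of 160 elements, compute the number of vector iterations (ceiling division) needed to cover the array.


Width = 512 / 64 = 8 elements per vector op
Iterations = ceil(160 / 8) = 20

20


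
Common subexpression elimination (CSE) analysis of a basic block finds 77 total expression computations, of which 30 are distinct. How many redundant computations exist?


CSE count = total expressions - unique expressions
= 77 - 30 = 47

47


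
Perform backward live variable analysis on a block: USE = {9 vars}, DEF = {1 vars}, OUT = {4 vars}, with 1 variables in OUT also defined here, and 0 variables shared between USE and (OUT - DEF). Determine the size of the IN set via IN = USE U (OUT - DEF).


OUT - DEF: 4 - 1 = 3
|IN| = |USE| + |OUT - DEF| - |USE ∩ (OUT - DEF)| = 9 + 3 - 0 = 12

12


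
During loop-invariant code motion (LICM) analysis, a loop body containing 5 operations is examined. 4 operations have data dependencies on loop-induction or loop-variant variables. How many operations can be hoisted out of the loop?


Invariant candidates = total - loop-dependent
= 5 - 4 = 1

1


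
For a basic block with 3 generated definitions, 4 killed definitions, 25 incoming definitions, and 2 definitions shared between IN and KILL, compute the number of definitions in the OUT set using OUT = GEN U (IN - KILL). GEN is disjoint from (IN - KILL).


IN - KILL: 25 - 2 = 23 surviving definitions
OUT = GEN + surviving = 3 + 23 = 26

26


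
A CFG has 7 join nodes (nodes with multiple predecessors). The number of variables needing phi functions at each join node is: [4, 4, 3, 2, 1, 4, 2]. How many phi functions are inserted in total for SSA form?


Total phi functions = sum of phi functions at each join node
= 4 + 4 + 3 + 2 + 1 + 4 + 2 = 20

20


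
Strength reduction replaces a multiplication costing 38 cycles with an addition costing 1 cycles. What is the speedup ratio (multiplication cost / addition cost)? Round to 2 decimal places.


Ratio = mult_cost / add_cost = 38 / 1 = 38.0

38.0


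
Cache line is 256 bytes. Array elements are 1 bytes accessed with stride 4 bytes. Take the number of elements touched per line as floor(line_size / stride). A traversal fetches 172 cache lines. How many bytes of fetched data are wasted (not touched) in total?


Elements per line = floor(256 / 4) = 64
Bytes used per line = 64 * 1 = 64
Wasted per line = 256 - 64 = 192
Total wasted = 192 * 172 = 33024

33024


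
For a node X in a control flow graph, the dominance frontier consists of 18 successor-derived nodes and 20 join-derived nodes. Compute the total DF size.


DF(X) = direct successor contributions + join point contributions
= 18 + 20 = 38

38


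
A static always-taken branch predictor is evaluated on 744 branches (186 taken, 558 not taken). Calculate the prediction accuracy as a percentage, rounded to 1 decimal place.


Predictor: always-taken
Correct predictions = 186
Accuracy = 186 / 744 * 100 = 25.0%

25.0


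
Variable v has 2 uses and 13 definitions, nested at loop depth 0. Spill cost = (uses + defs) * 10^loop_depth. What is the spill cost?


uses + defs = 2 + 13 = 15
10^0 = 1
Spill cost = 15 * 1 = 15

15


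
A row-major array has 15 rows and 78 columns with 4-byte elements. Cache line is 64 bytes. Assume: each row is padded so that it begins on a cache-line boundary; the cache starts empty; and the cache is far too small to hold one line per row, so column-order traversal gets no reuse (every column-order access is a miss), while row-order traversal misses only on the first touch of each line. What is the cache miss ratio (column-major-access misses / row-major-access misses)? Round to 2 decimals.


Each row occupies 78 * 4 = 312 bytes and starts on a line boundary, so it spans ceil(312 / 64) = 5 cache lines.
Row-major traversal misses (one per line touched): 15 * ceil(78 * 4 / 64) = 75
Column-major traversal misses (no reuse, every access misses): 15 * 78 = 1170
Ratio = 1170 / 75 = 15.6

15.6


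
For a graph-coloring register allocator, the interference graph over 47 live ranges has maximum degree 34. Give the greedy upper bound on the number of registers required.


Greedy coloring never needs more than (max_degree + 1) colors: when coloring a vertex, at most max_degree neighbors are already colored.
Upper bound = 34 + 1 = 35

35


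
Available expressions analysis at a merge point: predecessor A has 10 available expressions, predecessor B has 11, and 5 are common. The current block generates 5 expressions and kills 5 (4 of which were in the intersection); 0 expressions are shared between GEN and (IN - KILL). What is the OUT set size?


IN = intersection of predecessors = 5
IN - KILL = 5 - 4 = 1
|OUT| = |GEN| + |IN - KILL| - |GEN ∩ (IN - KILL)| = 5 + 1 - 0 = 6

6


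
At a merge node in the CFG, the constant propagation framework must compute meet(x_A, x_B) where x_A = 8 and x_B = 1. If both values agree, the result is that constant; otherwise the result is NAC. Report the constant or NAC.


Meet operation: if both paths give the same constant, result is that constant; if they differ, result is NAC (not-a-constant).
Path A: 8, Path B: 1 -> differ
Result: not-a-constant -> NAC

NAC


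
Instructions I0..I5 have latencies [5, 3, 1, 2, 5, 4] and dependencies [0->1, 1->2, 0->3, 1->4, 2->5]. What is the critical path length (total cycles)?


Compute longest path through dependency graph: dist(Ik) = max over predecessors of dist + latency(Ik).
dist(I0) = latency 5 = 5
dist(I1) = dist(I0) + 3 = 5 + 3 = 8
dist(I2) = dist(I1) + 1 = 8 + 1 = 9
dist(I3) = dist(I0) + 2 = 5 + 2 = 7
dist(I4) = dist(I1) + 5 = 8 + 5 = 13
dist(I5) = dist(I2) + 4 = 9 + 4 = 13
Critical path = max dist = 13

13


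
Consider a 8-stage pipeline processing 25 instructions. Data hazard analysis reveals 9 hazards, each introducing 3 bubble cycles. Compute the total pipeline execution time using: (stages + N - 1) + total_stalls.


Base cycles = 8 + 25 - 1 = 32
Total stalls = 9 * 3 = 27
Total = 32 + 27 = 59

59


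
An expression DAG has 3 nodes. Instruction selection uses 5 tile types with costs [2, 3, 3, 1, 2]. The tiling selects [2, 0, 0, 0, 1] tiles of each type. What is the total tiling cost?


Total cost = sum(count_i * cost_i)
= 2*2 + 0*3 + 0*3 + 0*1 + 1*2
= 6

6


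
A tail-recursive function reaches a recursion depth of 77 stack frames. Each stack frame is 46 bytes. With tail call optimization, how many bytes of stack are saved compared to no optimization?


Without TCO: 77 * 46 = 3542 bytes
With TCO: reuse 1 frame = 46 bytes
Savings = 3542 - 46 = 3496

3496


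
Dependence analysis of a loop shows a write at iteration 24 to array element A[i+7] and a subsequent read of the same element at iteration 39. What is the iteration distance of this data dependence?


Distance = read iteration - write iteration
= 39 - 24 = 15

15


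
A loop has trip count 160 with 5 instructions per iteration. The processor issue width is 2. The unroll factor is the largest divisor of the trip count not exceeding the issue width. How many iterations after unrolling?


Largest divisor of 160 <= 2 is 2
New iterations = 160 / 2 = 80

80


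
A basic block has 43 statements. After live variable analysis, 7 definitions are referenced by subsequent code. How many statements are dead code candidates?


Dead code = total statements - live definitions
= 43 - 7 = 36

36


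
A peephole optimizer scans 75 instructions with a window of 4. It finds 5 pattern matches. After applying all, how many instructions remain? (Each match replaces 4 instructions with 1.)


Each match removes 3 instructions.
Total removed = 5 * 3 = 15
Remaining = 75 - 15 = 60

60


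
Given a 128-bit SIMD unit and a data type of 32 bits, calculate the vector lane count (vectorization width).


Width = SIMD bits / data type bits
= 128 / 32 = 4

4


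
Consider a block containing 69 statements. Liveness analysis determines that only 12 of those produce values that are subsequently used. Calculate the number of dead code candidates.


Dead code = total statements - live definitions
= 69 - 12 = 57

57
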